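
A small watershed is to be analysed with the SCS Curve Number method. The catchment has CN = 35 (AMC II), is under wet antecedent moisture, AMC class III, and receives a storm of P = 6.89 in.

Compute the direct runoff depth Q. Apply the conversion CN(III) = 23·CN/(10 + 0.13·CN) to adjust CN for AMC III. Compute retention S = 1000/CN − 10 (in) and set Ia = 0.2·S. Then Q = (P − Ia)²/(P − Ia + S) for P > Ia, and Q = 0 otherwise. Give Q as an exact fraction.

Q = 554841157/266181300 in ≈ 2.084 in

Wet (AMC III): CN(III) = 23·35/(10 + 0.13·35) = 805/(291/20) = 16100/291 ≈ 55.326
S = 1000/(16100/291) − 10 = 1300/161 in ≈ 8.075 in
Ia = 0.2S: 0.2·8.075 = 1.615 in (exactly 260/161)
P − Ia = 6.890 − 1.615 = 84929/16100 ≈ 5.275 in (> 0, runoff occurs)
Q: (84929/16100)² ÷ (214929/16100) = 554841157/266181300 in (≈ 2.084 in)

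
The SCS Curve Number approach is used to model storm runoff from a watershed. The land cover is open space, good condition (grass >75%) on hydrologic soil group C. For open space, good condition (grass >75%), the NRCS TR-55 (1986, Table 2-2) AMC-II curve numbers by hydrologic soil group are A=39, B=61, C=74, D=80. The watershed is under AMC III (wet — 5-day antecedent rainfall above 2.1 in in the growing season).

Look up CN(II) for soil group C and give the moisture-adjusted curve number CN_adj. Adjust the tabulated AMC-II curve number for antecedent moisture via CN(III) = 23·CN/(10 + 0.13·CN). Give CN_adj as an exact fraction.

NRCS table: open space, good condition (grass >75%), soil group C → CN(II) = 74
CN(III) from CN(II)=74: (23·74)/(10 + 0.13·74) = 85100/981 ≈ 86.748

CN_adj = 85100/981 ≈ 86.748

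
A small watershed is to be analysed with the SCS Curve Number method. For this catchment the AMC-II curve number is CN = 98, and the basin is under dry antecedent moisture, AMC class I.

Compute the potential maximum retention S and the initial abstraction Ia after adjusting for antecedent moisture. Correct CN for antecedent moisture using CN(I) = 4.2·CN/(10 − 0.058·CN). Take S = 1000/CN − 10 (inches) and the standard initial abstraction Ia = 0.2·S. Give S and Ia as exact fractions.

S = 500/1029 in ≈ 0.486 in; Ia = 100/1029 in ≈ 0.097 in

Adjust CN=98 to AMC I: 4.2·98/(10 − 0.058·98) → (2058/5) ÷ (1079/250) = 102900/1079 ≈ 95.366
Max retention: S = 1000/(102900/1079) − 10 = 500/1029 in (≈ 0.486 in)
Initial abstraction Ia = S/5 = (500/1029)/5 = 100/1029 ≈ 0.097 in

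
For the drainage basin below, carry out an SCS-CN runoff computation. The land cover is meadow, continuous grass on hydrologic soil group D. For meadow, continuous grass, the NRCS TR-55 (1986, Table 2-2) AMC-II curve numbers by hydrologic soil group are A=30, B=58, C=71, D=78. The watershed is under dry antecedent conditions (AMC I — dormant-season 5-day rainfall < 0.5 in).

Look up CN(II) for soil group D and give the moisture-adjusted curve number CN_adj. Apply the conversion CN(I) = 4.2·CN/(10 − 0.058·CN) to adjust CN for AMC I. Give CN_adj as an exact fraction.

NRCS table: meadow, continuous grass, soil group D → CN(II) = 78
Adjust CN=78 to AMC I: 4.2·78/(10 − 0.058·78) → (1638/5) ÷ (1369/250) = 81900/1369 ≈ 59.825

CN_adj = 81900/1369 ≈ 59.825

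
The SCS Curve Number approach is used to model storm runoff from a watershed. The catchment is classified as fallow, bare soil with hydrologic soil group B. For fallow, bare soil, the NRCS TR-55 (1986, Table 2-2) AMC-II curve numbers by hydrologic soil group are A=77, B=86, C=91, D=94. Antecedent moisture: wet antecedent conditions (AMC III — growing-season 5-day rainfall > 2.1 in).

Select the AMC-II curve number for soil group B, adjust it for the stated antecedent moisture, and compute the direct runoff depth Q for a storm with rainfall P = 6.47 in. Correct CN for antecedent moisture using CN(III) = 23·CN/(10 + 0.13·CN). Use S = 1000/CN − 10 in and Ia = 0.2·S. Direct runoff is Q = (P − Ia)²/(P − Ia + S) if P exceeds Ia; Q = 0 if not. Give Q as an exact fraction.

Q = 391729529689/68822828700 in ≈ 5.692 in

NRCS table: fallow, bare soil, soil group B → CN(II) = 86
Wet (AMC III): CN(III) = 23·86/(10 + 0.13·86) = 1978/(1059/50) = 98900/1059 ≈ 93.390
S = 1000/(98900/1059) − 10 = 700/989 in ≈ 0.708 in
Ia = 0.2·(700/989) = 140/989 in ≈ 0.142 in
P − Ia = 6.470 − 0.142 = 625883/98900 ≈ 6.328 in (> 0, runoff occurs)
Q: (625883/98900)² ÷ (695883/98900) = 391729529689/68822828700 in (≈ 5.692 in)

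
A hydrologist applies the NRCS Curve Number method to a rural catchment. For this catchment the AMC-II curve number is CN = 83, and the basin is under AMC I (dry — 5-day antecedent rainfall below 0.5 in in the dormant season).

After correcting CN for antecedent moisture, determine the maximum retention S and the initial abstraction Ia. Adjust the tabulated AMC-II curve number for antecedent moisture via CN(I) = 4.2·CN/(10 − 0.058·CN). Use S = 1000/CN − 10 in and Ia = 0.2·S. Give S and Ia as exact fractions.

CN(I) from CN(II)=83: (4.2·83)/(10 − 0.058·83) = 174300/2593 ≈ 67.219
Max retention: S = 1000/(174300/2593) − 10 = 8500/1743 in (≈ 4.877 in)
Ia = 0.2·(8500/1743) = 1700/1743 in ≈ 0.975 in

S = 8500/1743 in ≈ 4.877 in; Ia = 1700/1743 in ≈ 0.975 in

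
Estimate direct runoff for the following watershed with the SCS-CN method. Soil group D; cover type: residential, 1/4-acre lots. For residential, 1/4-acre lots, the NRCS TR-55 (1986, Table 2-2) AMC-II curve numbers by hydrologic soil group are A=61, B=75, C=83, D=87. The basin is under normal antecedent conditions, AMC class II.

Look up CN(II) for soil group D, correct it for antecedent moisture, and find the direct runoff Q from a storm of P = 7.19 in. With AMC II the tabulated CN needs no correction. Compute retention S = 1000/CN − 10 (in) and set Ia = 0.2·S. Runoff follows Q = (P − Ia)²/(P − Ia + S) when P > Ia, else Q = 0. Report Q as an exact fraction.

Q = 3594362209/634691100 in ≈ 5.663 in

NRCS table: residential, 1/4-acre lots, soil group D → CN(II) = 87
CN(II) = 87; AMC II needs no correction.
S = 1000/87 − 10 = 130/87 in ≈ 1.494 in
Ia = 0.2·(130/87) = 26/87 in ≈ 0.299 in
P − Ia = 7.190 − 0.299 = 59953/8700 ≈ 6.891 in (> 0, runoff occurs)
Q = (59953/8700)²/((59953/8700) + 130/87) = (3594362209/75690000)/(72953/8700) = 3594362209/634691100 in ≈ 5.663 in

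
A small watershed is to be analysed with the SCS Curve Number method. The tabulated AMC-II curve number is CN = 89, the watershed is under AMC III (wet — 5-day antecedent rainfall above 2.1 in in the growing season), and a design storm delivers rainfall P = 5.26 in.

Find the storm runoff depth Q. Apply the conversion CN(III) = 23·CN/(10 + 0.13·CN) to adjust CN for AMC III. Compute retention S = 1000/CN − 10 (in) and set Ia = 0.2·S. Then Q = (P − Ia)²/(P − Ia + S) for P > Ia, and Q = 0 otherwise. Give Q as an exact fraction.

Q = 278109624321/59604648350 in ≈ 4.666 in

Adjust CN=89 to AMC III: 23·89/(10 + 0.13·89) → 2047 ÷ (2157/100) = 204700/2157 ≈ 94.900
S = 1000/(204700/2157) − 10 = 1100/2047 in ≈ 0.537 in
Initial abstraction Ia = S/5 = (1100/2047)/5 = 220/2047 ≈ 0.107 in
P − Ia = 5.260 − 0.107 = 527361/102350 ≈ 5.153 in (> 0, runoff occurs)
Runoff Q = (P−Ia)²/(P−Ia+S) = (5.153)²/(5.153+0.537) = 278109624321/59604648350 ≈ 4.666 in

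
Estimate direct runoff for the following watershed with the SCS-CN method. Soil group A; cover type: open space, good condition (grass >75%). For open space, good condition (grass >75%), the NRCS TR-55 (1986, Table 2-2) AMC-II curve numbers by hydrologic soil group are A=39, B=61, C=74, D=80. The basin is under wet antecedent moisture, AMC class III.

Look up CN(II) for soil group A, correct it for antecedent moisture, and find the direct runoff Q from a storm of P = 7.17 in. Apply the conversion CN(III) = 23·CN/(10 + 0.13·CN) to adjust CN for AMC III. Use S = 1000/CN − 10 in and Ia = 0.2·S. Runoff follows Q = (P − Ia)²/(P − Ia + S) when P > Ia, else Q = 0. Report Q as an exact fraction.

NRCS table: open space, good condition (grass >75%), soil group A → CN(II) = 39
Adjust CN=39 to AMC III: 23·39/(10 + 0.13·39) → 897 ÷ (1507/100) = 89700/1507 ≈ 59.522
Retention S: 1000/CN − 10 with CN=59.522 → S = 6100/897 ≈ 6.800 in
Ia = 0.2·(6100/897) = 1220/897 in ≈ 1.360 in
Since P=7.170 > Ia=1.360: effective rainfall P−Ia = 521149/89700 in
Q = (521149/89700)²/((521149/89700) + 6100/897) = (271596280201/8046090000)/(1131149/89700) = 271596280201/101464065300 in ≈ 2.677 in

Q = 271596280201/101464065300 in ≈ 2.677 in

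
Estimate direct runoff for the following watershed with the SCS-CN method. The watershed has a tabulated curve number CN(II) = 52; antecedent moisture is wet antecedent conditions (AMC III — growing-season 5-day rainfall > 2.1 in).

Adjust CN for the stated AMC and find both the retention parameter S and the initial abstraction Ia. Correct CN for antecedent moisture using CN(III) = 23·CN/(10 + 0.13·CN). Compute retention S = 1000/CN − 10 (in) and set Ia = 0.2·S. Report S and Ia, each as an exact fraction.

S = 1200/299 in ≈ 4.013 in; Ia = 240/299 in ≈ 0.803 in

CN(III) from CN(II)=52: (23·52)/(10 + 0.13·52) = 29900/419 ≈ 71.360
S = 1000/(29900/419) − 10 = 1200/299 in ≈ 4.013 in
Initial abstraction Ia = S/5 = (1200/299)/5 = 240/299 ≈ 0.803 in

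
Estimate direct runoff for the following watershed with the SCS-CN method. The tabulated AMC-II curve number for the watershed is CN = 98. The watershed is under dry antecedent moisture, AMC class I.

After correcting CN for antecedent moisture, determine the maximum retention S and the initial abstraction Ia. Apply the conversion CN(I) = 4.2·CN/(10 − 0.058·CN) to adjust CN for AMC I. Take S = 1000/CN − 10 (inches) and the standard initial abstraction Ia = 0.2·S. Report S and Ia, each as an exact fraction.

S = 500/1029 in ≈ 0.486 in; Ia = 100/1029 in ≈ 0.097 in

Adjust CN=98 to AMC I: 4.2·98/(10 − 0.058·98) → (2058/5) ÷ (1079/250) = 102900/1079 ≈ 95.366
Retention S: 1000/CN − 10 with CN=95.366 → S = 500/1029 ≈ 0.486 in
Ia = 0.2S: 0.2·0.486 = 0.097 in (exactly 100/1029)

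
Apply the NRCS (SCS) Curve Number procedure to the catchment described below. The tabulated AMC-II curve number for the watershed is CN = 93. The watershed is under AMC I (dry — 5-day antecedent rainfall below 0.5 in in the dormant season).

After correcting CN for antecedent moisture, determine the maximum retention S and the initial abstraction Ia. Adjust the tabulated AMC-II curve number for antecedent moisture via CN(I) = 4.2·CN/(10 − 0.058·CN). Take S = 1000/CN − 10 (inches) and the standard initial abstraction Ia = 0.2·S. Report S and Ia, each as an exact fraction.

Dry (AMC I): CN(I) = 4.2·93/(10 − 0.058·93) = (1953/5)/(2303/500) = 27900/329 ≈ 84.802
Max retention: S = 1000/(27900/329) − 10 = 500/279 in (≈ 1.792 in)
Initial abstraction Ia = S/5 = (500/279)/5 = 100/279 ≈ 0.358 in

S = 500/279 in ≈ 1.792 in; Ia = 100/279 in ≈ 0.358 in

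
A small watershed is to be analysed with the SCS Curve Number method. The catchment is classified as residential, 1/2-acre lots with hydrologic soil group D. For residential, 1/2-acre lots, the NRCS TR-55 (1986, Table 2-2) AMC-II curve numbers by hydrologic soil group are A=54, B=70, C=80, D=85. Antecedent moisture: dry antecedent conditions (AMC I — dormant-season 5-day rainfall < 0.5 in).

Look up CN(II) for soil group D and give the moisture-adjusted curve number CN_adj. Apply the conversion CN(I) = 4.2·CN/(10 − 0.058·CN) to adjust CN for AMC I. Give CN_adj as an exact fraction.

NRCS table: residential, 1/2-acre lots, soil group D → CN(II) = 85
Dry (AMC I): CN(I) = 4.2·85/(10 − 0.058·85) = 357/(507/100) = 11900/169 ≈ 70.414

CN_adj = 11900/169 ≈ 70.414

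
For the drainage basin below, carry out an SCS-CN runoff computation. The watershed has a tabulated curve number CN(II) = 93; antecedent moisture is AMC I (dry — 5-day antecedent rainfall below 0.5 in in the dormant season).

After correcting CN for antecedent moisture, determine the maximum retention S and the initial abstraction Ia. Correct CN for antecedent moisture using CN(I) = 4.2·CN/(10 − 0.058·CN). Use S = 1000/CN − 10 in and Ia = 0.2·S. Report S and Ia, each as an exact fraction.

Dry (AMC I): CN(I) = 4.2·93/(10 − 0.058·93) = (1953/5)/(2303/500) = 27900/329 ≈ 84.802
Max retention: S = 1000/(27900/329) − 10 = 500/279 in (≈ 1.792 in)
Initial abstraction Ia = S/5 = (500/279)/5 = 100/279 ≈ 0.358 in

S = 500/279 in ≈ 1.792 in; Ia = 100/279 in ≈ 0.358 in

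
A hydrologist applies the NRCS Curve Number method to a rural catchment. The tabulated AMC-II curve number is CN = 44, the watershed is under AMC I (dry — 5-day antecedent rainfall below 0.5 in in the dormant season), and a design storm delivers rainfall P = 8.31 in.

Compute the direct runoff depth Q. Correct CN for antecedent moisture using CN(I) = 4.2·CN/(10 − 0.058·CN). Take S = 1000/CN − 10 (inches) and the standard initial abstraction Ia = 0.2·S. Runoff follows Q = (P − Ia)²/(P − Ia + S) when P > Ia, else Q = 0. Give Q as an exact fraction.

Q = 55100929/354495900 in ≈ 0.155 in

Dry (AMC I): CN(I) = 4.2·44/(10 − 0.058·44) = (924/5)/(931/125) = 3300/133 ≈ 24.812
Max retention: S = 1000/(3300/133) − 10 = 1000/33 in (≈ 30.303 in)
Initial abstraction Ia = S/5 = (1000/33)/5 = 200/33 ≈ 6.061 in
Excess rainfall: 8.310 − 6.061 = 2.249 in; P > Ia so Q > 0
Q: (7423/3300)² ÷ (107423/3300) = 55100929/354495900 in (≈ 0.155 in)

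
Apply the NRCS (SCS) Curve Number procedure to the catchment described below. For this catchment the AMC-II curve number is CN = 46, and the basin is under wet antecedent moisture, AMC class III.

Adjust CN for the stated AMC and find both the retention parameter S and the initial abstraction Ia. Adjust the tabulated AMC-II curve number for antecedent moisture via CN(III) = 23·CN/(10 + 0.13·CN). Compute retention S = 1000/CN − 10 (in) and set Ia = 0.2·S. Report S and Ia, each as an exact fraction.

S = 2700/529 in ≈ 5.104 in; Ia = 540/529 in ≈ 1.021 in

Adjust CN=46 to AMC III: 23·46/(10 + 0.13·46) → 1058 ÷ (799/50) = 52900/799 ≈ 66.208
Max retention: S = 1000/(52900/799) − 10 = 2700/529 in (≈ 5.104 in)
Ia = 0.2·(2700/529) = 540/529 in ≈ 1.021 in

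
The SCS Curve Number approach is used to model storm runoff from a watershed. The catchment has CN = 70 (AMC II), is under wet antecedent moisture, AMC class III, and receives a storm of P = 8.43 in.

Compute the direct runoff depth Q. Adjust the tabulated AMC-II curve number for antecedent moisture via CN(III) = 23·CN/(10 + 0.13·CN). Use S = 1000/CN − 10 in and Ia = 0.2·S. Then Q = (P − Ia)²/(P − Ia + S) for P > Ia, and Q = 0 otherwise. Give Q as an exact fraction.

Q = 1869784081/285726700 in ≈ 6.544 in

CN(III) from CN(II)=70: (23·70)/(10 + 0.13·70) = 16100/191 ≈ 84.293
S = 1000/(16100/191) − 10 = 300/161 in ≈ 1.863 in
Ia = 0.2S: 0.2·1.863 = 0.373 in (exactly 60/161)
Excess rainfall: 8.430 − 0.373 = 8.057 in; P > Ia so Q > 0
Q = (129723/16100)²/((129723/16100) + 300/161) = (16828056729/259210000)/(159723/16100) = 1869784081/285726700 in ≈ 6.544 in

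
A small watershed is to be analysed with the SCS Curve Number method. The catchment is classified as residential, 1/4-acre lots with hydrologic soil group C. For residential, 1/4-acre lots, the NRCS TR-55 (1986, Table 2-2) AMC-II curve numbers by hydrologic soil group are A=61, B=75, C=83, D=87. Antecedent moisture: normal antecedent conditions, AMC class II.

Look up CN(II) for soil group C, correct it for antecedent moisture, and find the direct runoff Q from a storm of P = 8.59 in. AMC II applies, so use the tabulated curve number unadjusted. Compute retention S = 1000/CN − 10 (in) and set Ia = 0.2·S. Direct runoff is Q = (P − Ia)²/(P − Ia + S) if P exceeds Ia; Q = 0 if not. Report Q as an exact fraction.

Q = 4610002609/704645100 in ≈ 6.542 in

NRCS table: residential, 1/4-acre lots, soil group C → CN(II) = 83
AMC II — tabulated CN = 83 applies directly.
S = 1000/83 − 10 = 170/83 in ≈ 2.048 in
Initial abstraction Ia = S/5 = (170/83)/5 = 34/83 ≈ 0.410 in
Since P=8.590 > Ia=0.410: effective rainfall P−Ia = 67897/8300 in
Q = (67897/8300)²/((67897/8300) + 170/83) = (4610002609/68890000)/(84897/8300) = 4610002609/704645100 in ≈ 6.542 in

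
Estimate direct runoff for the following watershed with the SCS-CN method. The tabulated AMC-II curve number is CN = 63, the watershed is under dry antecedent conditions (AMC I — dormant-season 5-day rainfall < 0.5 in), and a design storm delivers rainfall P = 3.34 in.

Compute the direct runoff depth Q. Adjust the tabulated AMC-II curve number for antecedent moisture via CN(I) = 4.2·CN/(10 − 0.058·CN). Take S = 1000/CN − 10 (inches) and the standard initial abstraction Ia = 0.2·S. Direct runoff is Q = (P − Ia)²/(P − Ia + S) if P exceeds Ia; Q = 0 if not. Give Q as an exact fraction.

CN(I) from CN(II)=63: (4.2·63)/(10 − 0.058·63) = 132300/3173 ≈ 41.696
Max retention: S = 1000/(132300/3173) − 10 = 18500/1323 in (≈ 13.983 in)
Ia = 0.2S: 0.2·13.983 = 2.797 in (exactly 3700/1323)
Excess rainfall: 3.340 − 2.797 = 0.543 in; P > Ia so Q > 0
Q = (35941/66150)²/((35941/66150) + 18500/1323) = (1291755481/4375822500)/(960941/66150) = 1291755481/63566247150 in ≈ 0.020 in

Q = 1291755481/63566247150 in ≈ 0.020 in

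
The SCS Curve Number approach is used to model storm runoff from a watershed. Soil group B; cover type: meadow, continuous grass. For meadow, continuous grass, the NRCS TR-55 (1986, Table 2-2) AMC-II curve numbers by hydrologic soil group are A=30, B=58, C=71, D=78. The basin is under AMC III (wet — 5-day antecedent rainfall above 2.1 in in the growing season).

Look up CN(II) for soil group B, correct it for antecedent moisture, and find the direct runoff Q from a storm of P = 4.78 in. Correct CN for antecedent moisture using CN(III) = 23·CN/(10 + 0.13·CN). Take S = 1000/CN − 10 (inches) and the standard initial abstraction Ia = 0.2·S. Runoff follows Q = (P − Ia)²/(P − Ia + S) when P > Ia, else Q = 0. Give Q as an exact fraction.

NRCS table: meadow, continuous grass, soil group B → CN(II) = 58
CN(III) from CN(II)=58: (23·58)/(10 + 0.13·58) = 66700/877 ≈ 76.055
Retention S: 1000/CN − 10 with CN=76.055 → S = 2100/667 ≈ 3.148 in
Ia = 0.2S: 0.2·3.148 = 0.630 in (exactly 420/667)
P − Ia = 4.780 − 0.630 = 138413/33350 ≈ 4.150 in (> 0, runoff occurs)
Runoff Q = (P−Ia)²/(P−Ia+S) = (4.150)²/(4.150+3.148) = 19158158569/8117823550 ≈ 2.360 in

Q = 19158158569/8117823550 in ≈ 2.360 in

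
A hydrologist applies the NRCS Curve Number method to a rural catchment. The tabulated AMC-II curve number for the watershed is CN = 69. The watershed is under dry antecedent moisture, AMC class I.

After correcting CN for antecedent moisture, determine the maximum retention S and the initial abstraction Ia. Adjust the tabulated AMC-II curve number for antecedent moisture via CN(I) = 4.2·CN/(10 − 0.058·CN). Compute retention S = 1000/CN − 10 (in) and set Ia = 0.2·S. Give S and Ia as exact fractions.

S = 15500/1449 in ≈ 10.697 in; Ia = 3100/1449 in ≈ 2.139 in

CN(I) from CN(II)=69: (4.2·69)/(10 − 0.058·69) = 144900/2999 ≈ 48.316
S = 1000/(144900/2999) − 10 = 15500/1449 in ≈ 10.697 in
Ia = 0.2S: 0.2·10.697 = 2.139 in (exactly 3100/1449)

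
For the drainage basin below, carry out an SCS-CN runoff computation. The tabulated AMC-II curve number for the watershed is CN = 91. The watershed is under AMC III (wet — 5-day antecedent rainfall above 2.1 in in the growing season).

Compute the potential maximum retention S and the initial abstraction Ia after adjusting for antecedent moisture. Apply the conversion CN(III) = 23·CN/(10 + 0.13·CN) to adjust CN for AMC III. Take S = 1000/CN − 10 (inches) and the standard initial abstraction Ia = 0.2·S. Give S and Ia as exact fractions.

Adjust CN=91 to AMC III: 23·91/(10 + 0.13·91) → 2093 ÷ (2183/100) = 209300/2183 ≈ 95.877
Retention S: 1000/CN − 10 with CN=95.877 → S = 900/2093 ≈ 0.430 in
Ia = 0.2S: 0.2·0.430 = 0.086 in (exactly 180/2093)

S = 900/2093 in ≈ 0.430 in; Ia = 180/2093 in ≈ 0.086 in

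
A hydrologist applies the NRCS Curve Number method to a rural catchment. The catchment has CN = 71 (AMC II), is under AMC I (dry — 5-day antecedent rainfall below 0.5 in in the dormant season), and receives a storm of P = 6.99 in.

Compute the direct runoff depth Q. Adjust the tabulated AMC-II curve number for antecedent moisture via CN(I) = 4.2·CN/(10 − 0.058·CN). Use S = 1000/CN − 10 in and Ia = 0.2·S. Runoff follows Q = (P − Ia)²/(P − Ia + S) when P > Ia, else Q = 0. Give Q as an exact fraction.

Dry (AMC I): CN(I) = 4.2·71/(10 − 0.058·71) = (1491/5)/(2941/500) = 149100/2941 ≈ 50.697
Retention S: 1000/CN − 10 with CN=50.697 → S = 14500/1491 ≈ 9.725 in
Ia = 0.2·(14500/1491) = 2900/1491 in ≈ 1.945 in
Excess rainfall: 6.990 − 1.945 = 5.045 in; P > Ia so Q > 0
Runoff Q = (P−Ia)²/(P−Ia+S) = (5.045)²/(5.045+9.725) = 565818379681/328349361900 ≈ 1.723 in

Q = 565818379681/328349361900 in ≈ 1.723 in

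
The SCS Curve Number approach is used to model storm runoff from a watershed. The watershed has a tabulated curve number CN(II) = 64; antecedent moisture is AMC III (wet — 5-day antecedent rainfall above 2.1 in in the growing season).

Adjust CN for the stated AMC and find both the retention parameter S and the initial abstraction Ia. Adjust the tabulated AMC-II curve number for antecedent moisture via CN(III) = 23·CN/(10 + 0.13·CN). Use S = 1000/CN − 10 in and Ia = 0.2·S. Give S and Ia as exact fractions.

Wet (AMC III): CN(III) = 23·64/(10 + 0.13·64) = 1472/(458/25) = 18400/229 ≈ 80.349
Retention S: 1000/CN − 10 with CN=80.349 → S = 225/92 ≈ 2.446 in
Ia = 0.2S: 0.2·2.446 = 0.489 in (exactly 45/92)

S = 225/92 in ≈ 2.446 in; Ia = 45/92 in ≈ 0.489 in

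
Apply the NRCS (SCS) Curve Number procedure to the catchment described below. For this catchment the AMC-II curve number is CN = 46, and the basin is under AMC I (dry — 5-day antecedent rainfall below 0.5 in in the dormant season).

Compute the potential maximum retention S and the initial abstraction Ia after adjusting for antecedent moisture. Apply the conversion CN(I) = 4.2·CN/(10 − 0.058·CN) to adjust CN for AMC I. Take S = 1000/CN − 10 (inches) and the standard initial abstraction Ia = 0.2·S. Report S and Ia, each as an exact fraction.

CN(I) from CN(II)=46: (4.2·46)/(10 − 0.058·46) = 16100/611 ≈ 26.350
S = 1000/(16100/611) − 10 = 4500/161 in ≈ 27.950 in
Initial abstraction Ia = S/5 = (4500/161)/5 = 900/161 ≈ 5.590 in

S = 4500/161 in ≈ 27.950 in; Ia = 900/161 in ≈ 5.590 in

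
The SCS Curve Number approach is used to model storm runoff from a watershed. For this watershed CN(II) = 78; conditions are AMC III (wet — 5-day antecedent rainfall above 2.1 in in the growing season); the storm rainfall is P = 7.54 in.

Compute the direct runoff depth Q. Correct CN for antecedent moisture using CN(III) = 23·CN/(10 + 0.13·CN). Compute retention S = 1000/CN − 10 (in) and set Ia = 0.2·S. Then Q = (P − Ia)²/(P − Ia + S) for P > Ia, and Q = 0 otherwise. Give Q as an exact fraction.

Wet (AMC III): CN(III) = 23·78/(10 + 0.13·78) = 1794/(1007/50) = 89700/1007 ≈ 89.076
Max retention: S = 1000/(89700/1007) − 10 = 1100/897 in (≈ 1.226 in)
Ia = 0.2·(1100/897) = 220/897 in ≈ 0.245 in
P − Ia = 7.540 − 0.245 = 327169/44850 ≈ 7.295 in (> 0, runoff occurs)
Runoff Q = (P−Ia)²/(P−Ia+S) = (7.295)²/(7.295+1.226) = 107039554561/17140279650 ≈ 6.245 in

Q = 107039554561/17140279650 in ≈ 6.245 in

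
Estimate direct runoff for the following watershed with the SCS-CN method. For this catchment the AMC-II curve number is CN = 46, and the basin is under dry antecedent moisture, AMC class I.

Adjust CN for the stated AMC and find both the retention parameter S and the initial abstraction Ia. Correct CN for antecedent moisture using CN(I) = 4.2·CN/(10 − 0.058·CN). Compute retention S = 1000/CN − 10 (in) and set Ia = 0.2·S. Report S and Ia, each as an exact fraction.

Dry (AMC I): CN(I) = 4.2·46/(10 − 0.058·46) = (966/5)/(1833/250) = 16100/611 ≈ 26.350
Retention S: 1000/CN − 10 with CN=26.350 → S = 4500/161 ≈ 27.950 in
Ia = 0.2·(4500/161) = 900/161 in ≈ 5.590 in

S = 4500/161 in ≈ 27.950 in; Ia = 900/161 in ≈ 5.590 in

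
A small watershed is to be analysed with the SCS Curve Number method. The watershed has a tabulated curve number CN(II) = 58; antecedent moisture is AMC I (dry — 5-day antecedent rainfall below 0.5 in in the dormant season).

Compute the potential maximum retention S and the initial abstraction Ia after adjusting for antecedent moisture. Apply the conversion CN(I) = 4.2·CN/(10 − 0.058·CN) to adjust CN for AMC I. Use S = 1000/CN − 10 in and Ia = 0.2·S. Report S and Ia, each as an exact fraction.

CN(I) from CN(II)=58: (4.2·58)/(10 − 0.058·58) = 2900/79 ≈ 36.709
Retention S: 1000/CN − 10 with CN=36.709 → S = 500/29 ≈ 17.241 in
Ia = 0.2S: 0.2·17.241 = 3.448 in (exactly 100/29)

S = 500/29 in ≈ 17.241 in; Ia = 100/29 in ≈ 3.448 in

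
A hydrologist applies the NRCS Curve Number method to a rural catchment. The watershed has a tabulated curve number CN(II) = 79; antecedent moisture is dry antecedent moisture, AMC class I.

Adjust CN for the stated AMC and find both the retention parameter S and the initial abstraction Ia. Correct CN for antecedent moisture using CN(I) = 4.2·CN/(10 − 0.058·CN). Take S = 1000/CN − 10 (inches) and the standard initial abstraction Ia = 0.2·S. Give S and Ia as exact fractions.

Adjust CN=79 to AMC I: 4.2·79/(10 − 0.058·79) → (1659/5) ÷ (2709/500) = 7900/129 ≈ 61.240
Max retention: S = 1000/(7900/129) − 10 = 500/79 in (≈ 6.329 in)
Ia = 0.2·(500/79) = 100/79 in ≈ 1.266 in

S = 500/79 in ≈ 6.329 in; Ia = 100/79 in ≈ 1.266 in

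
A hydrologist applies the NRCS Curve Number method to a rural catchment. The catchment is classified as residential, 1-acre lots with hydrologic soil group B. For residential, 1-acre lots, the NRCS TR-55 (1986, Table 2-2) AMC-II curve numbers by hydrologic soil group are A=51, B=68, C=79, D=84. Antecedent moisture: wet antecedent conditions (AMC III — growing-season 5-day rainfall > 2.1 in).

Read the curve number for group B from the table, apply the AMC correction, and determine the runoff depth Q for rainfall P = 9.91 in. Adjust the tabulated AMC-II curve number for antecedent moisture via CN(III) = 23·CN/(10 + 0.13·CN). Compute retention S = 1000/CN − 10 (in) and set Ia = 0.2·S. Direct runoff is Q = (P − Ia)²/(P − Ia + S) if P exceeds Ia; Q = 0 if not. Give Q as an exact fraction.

Q = 137998133361/17652907100 in ≈ 7.817 in

NRCS table: residential, 1-acre lots, soil group B → CN(II) = 68
Wet (AMC III): CN(III) = 23·68/(10 + 0.13·68) = 1564/(471/25) = 39100/471 ≈ 83.015
Retention S: 1000/CN − 10 with CN=83.015 → S = 800/391 ≈ 2.046 in
Initial abstraction Ia = S/5 = (800/391)/5 = 160/391 ≈ 0.409 in
P − Ia = 9.910 − 0.409 = 371481/39100 ≈ 9.501 in (> 0, runoff occurs)
Q: (371481/39100)² ÷ (451481/39100) = 137998133361/17652907100 in (≈ 7.817 in)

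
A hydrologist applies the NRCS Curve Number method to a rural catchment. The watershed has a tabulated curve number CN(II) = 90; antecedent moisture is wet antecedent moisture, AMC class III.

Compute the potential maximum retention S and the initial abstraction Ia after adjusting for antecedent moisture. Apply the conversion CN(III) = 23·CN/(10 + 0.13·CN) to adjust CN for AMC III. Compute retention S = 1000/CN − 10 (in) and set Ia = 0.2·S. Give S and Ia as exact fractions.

S = 100/207 in ≈ 0.483 in; Ia = 20/207 in ≈ 0.097 in

Wet (AMC III): CN(III) = 23·90/(10 + 0.13·90) = 2070/(217/10) = 20700/217 ≈ 95.392
Max retention: S = 1000/(20700/217) − 10 = 100/207 in (≈ 0.483 in)
Ia = 0.2S: 0.2·0.483 = 0.097 in (exactly 20/207)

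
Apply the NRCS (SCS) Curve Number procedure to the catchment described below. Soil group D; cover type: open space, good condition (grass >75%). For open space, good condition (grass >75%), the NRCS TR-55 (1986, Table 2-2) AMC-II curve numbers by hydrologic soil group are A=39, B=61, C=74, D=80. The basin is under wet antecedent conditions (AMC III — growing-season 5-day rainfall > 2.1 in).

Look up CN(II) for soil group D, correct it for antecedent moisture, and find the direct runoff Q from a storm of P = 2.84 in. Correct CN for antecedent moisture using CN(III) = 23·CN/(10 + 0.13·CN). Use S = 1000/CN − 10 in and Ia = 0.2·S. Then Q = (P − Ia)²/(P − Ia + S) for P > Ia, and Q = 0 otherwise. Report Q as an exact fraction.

NRCS table: open space, good condition (grass >75%), soil group D → CN(II) = 80
CN(III) from CN(II)=80: (23·80)/(10 + 0.13·80) = 4600/51 ≈ 90.196
S = 1000/(4600/51) − 10 = 25/23 in ≈ 1.087 in
Ia = 0.2·(25/23) = 5/23 in ≈ 0.217 in
Since P=2.840 > Ia=0.217: effective rainfall P−Ia = 1508/575 in
Q: (1508/575)² ÷ (2133/575) = 2274064/1226475 in (≈ 1.854 in)

Q = 2274064/1226475 in ≈ 1.854 in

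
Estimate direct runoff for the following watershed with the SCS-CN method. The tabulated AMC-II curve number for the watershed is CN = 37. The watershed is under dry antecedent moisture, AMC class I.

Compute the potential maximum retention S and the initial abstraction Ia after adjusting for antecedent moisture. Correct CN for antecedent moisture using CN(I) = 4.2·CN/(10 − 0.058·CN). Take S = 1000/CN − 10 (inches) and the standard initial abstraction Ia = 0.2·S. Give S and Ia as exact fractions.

S = 1500/37 in ≈ 40.541 in; Ia = 300/37 in ≈ 8.108 in

Dry (AMC I): CN(I) = 4.2·37/(10 − 0.058·37) = (777/5)/(3927/500) = 3700/187 ≈ 19.786
Retention S: 1000/CN − 10 with CN=19.786 → S = 1500/37 ≈ 40.541 in
Ia = 0.2S: 0.2·40.541 = 8.108 in (exactly 300/37)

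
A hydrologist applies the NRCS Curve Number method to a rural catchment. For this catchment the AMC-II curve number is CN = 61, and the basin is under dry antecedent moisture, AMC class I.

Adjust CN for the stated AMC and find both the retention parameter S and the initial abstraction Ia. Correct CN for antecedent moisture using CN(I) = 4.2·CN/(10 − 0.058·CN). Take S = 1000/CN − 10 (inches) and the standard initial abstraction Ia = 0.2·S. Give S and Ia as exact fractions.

S = 6500/427 in ≈ 15.222 in; Ia = 1300/427 in ≈ 3.044 in

Adjust CN=61 to AMC I: 4.2·61/(10 − 0.058·61) → (1281/5) ÷ (3231/500) = 42700/1077 ≈ 39.647
Max retention: S = 1000/(42700/1077) − 10 = 6500/427 in (≈ 15.222 in)
Ia = 0.2S: 0.2·15.222 = 3.044 in (exactly 1300/427)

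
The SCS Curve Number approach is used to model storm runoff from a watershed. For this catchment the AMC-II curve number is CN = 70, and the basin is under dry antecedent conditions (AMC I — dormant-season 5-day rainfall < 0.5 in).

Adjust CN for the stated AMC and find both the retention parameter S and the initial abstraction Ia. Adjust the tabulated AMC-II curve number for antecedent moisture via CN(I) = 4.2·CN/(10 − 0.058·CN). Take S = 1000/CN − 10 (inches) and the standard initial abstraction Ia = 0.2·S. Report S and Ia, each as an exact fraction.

CN(I) from CN(II)=70: (4.2·70)/(10 − 0.058·70) = 4900/99 ≈ 49.495
S = 1000/(4900/99) − 10 = 500/49 in ≈ 10.204 in
Ia = 0.2·(500/49) = 100/49 in ≈ 2.041 in

S = 500/49 in ≈ 10.204 in; Ia = 100/49 in ≈ 2.041 in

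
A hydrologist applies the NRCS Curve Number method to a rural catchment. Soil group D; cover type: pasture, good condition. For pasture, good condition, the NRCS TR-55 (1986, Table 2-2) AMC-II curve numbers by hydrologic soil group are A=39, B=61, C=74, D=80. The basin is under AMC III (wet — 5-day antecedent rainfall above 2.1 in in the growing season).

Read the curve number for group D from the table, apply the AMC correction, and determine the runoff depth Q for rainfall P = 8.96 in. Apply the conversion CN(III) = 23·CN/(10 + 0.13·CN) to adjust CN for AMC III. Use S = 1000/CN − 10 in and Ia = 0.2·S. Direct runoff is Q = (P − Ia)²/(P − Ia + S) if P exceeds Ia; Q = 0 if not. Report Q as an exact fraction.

Q = 25270729/3249900 in ≈ 7.776 in

NRCS table: pasture, good condition, soil group D → CN(II) = 80
CN(III) from CN(II)=80: (23·80)/(10 + 0.13·80) = 4600/51 ≈ 90.196
Retention S: 1000/CN − 10 with CN=90.196 → S = 25/23 ≈ 1.087 in
Initial abstraction Ia = S/5 = (25/23)/5 = 5/23 ≈ 0.217 in
Excess rainfall: 8.960 − 0.217 = 8.743 in; P > Ia so Q > 0
Runoff Q = (P−Ia)²/(P−Ia+S) = (8.743)²/(8.743+1.087) = 25270729/3249900 ≈ 7.776 in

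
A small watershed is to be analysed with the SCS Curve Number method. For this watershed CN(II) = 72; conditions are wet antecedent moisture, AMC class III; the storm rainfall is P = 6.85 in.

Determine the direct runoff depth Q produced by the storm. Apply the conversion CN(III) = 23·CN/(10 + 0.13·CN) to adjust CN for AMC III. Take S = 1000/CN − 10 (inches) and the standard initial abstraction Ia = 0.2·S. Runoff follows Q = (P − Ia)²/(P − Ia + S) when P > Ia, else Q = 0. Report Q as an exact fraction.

CN(III) from CN(II)=72: (23·72)/(10 + 0.13·72) = 10350/121 ≈ 85.537
S = 1000/(10350/121) − 10 = 350/207 in ≈ 1.691 in
Ia = 0.2·(350/207) = 70/207 in ≈ 0.338 in
Since P=6.850 > Ia=0.338: effective rainfall P−Ia = 26959/4140 in
Q: (26959/4140)² ÷ (33959/4140) = 726787681/140590260 in (≈ 5.170 in)

Q = 726787681/140590260 in ≈ 5.170 in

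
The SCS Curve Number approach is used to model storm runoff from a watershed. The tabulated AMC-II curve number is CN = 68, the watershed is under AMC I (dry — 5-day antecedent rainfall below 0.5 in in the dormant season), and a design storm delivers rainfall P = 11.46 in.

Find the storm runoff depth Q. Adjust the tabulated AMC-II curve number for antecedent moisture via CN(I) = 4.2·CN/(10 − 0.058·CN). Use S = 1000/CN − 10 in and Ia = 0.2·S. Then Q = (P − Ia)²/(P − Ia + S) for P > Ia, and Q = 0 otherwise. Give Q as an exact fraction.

CN(I) from CN(II)=68: (4.2·68)/(10 − 0.058·68) = 35700/757 ≈ 47.160
Retention S: 1000/CN − 10 with CN=47.160 → S = 4000/357 ≈ 11.204 in
Ia = 0.2·(4000/357) = 800/357 in ≈ 2.241 in
Excess rainfall: 11.460 − 2.241 = 9.219 in; P > Ia so Q > 0
Runoff Q = (P−Ia)²/(P−Ia+S) = (9.219)²/(9.219+11.204) = 27080322721/6507413850 ≈ 4.161 in

Q = 27080322721/6507413850 in ≈ 4.161 in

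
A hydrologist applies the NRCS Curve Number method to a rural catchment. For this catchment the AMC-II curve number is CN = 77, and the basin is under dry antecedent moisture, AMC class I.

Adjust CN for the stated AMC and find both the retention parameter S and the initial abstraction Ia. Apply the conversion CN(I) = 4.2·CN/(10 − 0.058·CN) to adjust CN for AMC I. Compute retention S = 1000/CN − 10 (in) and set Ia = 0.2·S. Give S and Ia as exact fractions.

Adjust CN=77 to AMC I: 4.2·77/(10 − 0.058·77) → (1617/5) ÷ (2767/500) = 161700/2767 ≈ 58.439
Retention S: 1000/CN − 10 with CN=58.439 → S = 11500/1617 ≈ 7.112 in
Ia = 0.2·(11500/1617) = 2300/1617 in ≈ 1.422 in

S = 11500/1617 in ≈ 7.112 in; Ia = 2300/1617 in ≈ 1.422 in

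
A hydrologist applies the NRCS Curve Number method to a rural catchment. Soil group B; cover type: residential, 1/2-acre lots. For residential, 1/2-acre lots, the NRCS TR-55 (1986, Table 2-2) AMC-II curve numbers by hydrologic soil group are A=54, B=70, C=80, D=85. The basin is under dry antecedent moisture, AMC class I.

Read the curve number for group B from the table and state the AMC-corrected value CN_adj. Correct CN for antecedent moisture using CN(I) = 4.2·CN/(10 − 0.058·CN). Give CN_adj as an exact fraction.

NRCS table: residential, 1/2-acre lots, soil group B → CN(II) = 70
Adjust CN=70 to AMC I: 4.2·70/(10 − 0.058·70) → 294 ÷ (297/50) = 4900/99 ≈ 49.495

CN_adj = 4900/99 ≈ 49.495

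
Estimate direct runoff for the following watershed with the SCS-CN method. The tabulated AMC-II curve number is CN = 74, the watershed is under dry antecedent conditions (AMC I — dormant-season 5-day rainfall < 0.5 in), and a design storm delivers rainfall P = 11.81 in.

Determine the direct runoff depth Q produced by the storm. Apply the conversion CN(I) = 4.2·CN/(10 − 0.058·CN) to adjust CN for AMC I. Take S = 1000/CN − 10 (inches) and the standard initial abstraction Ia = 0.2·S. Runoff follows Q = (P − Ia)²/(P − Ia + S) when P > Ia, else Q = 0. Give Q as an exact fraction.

Q = 620372043769/111704394900 in ≈ 5.554 in

CN(I) from CN(II)=74: (4.2·74)/(10 − 0.058·74) = 77700/1427 ≈ 54.450
S = 1000/(77700/1427) − 10 = 6500/777 in ≈ 8.366 in
Ia = 0.2S: 0.2·8.366 = 1.673 in (exactly 1300/777)
Excess rainfall: 11.810 − 1.673 = 10.137 in; P > Ia so Q > 0
Q = (787637/77700)²/((787637/77700) + 6500/777) = (620372043769/6037290000)/(1437637/77700) = 620372043769/111704394900 in ≈ 5.554 in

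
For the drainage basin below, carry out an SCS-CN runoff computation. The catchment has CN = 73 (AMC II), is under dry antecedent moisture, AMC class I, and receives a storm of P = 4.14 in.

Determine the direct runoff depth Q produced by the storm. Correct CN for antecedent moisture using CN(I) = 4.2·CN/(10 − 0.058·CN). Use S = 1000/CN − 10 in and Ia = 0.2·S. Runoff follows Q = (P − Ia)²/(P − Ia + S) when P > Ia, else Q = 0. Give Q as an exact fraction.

Q = 410427081/811289150 in ≈ 0.506 in

CN(I) from CN(II)=73: (4.2·73)/(10 − 0.058·73) = 51100/961 ≈ 53.174
Retention S: 1000/CN − 10 with CN=53.174 → S = 4500/511 ≈ 8.806 in
Initial abstraction Ia = S/5 = (4500/511)/5 = 900/511 ≈ 1.761 in
P − Ia = 4.140 − 1.761 = 60777/25550 ≈ 2.379 in (> 0, runoff occurs)
Q = (60777/25550)²/((60777/25550) + 4500/511) = (3693843729/652802500)/(285777/25550) = 410427081/811289150 in ≈ 0.506 in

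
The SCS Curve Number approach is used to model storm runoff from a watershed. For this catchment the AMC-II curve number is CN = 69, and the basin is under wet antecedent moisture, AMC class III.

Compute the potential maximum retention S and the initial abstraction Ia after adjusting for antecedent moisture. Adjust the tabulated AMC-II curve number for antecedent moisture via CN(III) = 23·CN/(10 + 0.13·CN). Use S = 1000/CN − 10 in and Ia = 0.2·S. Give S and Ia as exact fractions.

S = 3100/1587 in ≈ 1.953 in; Ia = 620/1587 in ≈ 0.391 in

Wet (AMC III): CN(III) = 23·69/(10 + 0.13·69) = 1587/(1897/100) = 158700/1897 ≈ 83.658
Retention S: 1000/CN − 10 with CN=83.658 → S = 3100/1587 ≈ 1.953 in
Initial abstraction Ia = S/5 = (3100/1587)/5 = 620/1587 ≈ 0.391 in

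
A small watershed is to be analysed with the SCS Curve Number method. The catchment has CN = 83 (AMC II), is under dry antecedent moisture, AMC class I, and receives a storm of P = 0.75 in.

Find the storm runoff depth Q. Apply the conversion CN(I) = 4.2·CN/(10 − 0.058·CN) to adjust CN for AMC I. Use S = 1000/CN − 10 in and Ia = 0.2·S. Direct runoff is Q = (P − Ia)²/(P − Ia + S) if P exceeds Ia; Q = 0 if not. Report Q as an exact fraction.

Q = 0 in ≈ 0.000 in

Adjust CN=83 to AMC I: 4.2·83/(10 − 0.058·83) → (1743/5) ÷ (2593/500) = 174300/2593 ≈ 67.219
Retention S: 1000/CN − 10 with CN=67.219 → S = 8500/1743 ≈ 4.877 in
Ia = 0.2·(8500/1743) = 1700/1743 in ≈ 0.975 in
P = 0.750 ≤ Ia = 0.975 in: entire storm abstracted, Q = 0.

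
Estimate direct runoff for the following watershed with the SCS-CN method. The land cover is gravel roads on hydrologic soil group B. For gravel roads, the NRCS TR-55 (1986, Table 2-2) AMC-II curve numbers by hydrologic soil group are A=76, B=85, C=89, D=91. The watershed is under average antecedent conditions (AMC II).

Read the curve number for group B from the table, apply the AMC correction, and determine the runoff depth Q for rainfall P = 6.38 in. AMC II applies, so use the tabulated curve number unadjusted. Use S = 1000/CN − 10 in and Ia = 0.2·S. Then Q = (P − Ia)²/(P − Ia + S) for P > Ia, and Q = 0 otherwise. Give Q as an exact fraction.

Q = 26245129/5629550 in ≈ 4.662 in

NRCS table: gravel roads, soil group B → CN(II) = 85
CN(II) = 85; AMC II needs no correction.
Retention S: 1000/CN − 10 with CN=85.000 → S = 30/17 ≈ 1.765 in
Ia = 0.2·(30/17) = 6/17 in ≈ 0.353 in
P − Ia = 6.380 − 0.353 = 5123/850 ≈ 6.027 in (> 0, runoff occurs)
Runoff Q = (P−Ia)²/(P−Ia+S) = (6.027)²/(6.027+1.765) = 26245129/5629550 ≈ 4.662 in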